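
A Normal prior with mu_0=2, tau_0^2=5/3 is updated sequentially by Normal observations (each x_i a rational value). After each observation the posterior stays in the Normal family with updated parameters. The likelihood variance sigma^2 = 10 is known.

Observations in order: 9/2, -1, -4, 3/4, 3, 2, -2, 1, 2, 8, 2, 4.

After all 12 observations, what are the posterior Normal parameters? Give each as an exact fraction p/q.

obs 1: x=9/2 → posterior Normal(33/14, 10/7)
obs 2: x=-1 → posterior Normal(31/16, 5/4)
obs 3: x=-4 → posterior Normal(23/18, 10/9)
obs 4: x=3/4 → posterior Normal(49/40, 1)
obs 5: x=3 → posterior Normal(61/44, 10/11)
obs 6: x=2 → posterior Normal(23/16, 5/6)
obs 7: x=-2 → posterior Normal(61/52, 10/13)
obs 8: x=1 → posterior Normal(65/56, 5/7)
obs 9: x=2 → posterior Normal(73/60, 2/3)
obs 10: x=8 → posterior Normal(105/64, 5/8)
obs 11: x=2 → posterior Normal(113/68, 10/17)
obs 12: x=4 → posterior Normal(43/24, 5/9)

mu_0=43/24, tau_0^2=5/9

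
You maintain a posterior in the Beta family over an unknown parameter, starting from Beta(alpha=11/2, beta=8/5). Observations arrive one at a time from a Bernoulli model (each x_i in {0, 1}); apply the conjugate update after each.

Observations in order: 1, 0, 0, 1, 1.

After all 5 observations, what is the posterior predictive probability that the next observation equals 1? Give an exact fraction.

85/121

obs 1: x=1 → posterior Beta(13/2, 8/5)
obs 2: x=0 → posterior Beta(13/2, 13/5)
obs 3: x=0 → posterior Beta(13/2, 18/5)
obs 4: x=1 → posterior Beta(15/2, 18/5)
obs 5: x=1 → posterior Beta(17/2, 18/5)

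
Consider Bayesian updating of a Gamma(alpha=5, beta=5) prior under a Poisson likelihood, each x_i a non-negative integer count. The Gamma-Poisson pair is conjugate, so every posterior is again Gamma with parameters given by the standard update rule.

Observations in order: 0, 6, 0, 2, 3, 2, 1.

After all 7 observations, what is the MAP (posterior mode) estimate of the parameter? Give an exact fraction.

3/2

obs 1: x=0 → posterior Gamma(5, 6)
obs 2: x=6 → posterior Gamma(11, 7)
obs 3: x=0 → posterior Gamma(11, 8)
obs 4: x=2 → posterior Gamma(13, 9)
obs 5: x=3 → posterior Gamma(16, 10)
obs 6: x=2 → posterior Gamma(18, 11)
obs 7: x=1 → posterior Gamma(19, 12)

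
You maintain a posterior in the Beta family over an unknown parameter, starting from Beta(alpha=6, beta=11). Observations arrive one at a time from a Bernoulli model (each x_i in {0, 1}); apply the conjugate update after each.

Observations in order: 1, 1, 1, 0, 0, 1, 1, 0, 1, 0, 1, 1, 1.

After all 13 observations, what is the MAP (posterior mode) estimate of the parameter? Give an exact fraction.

1/2

obs 1: x=1 → posterior Beta(7, 11)
obs 2: x=1 → posterior Beta(8, 11)
obs 3: x=1 → posterior Beta(9, 11)
obs 4: x=0 → posterior Beta(9, 12)
obs 5: x=0 → posterior Beta(9, 13)
obs 6: x=1 → posterior Beta(10, 13)
obs 7: x=1 → posterior Beta(11, 13)
obs 8: x=0 → posterior Beta(11, 14)
obs 9: x=1 → posterior Beta(12, 14)
obs 10: x=0 → posterior Beta(12, 15)
obs 11: x=1 → posterior Beta(13, 15)
obs 12: x=1 → posterior Beta(14, 15)
obs 13: x=1 → posterior Beta(15, 15)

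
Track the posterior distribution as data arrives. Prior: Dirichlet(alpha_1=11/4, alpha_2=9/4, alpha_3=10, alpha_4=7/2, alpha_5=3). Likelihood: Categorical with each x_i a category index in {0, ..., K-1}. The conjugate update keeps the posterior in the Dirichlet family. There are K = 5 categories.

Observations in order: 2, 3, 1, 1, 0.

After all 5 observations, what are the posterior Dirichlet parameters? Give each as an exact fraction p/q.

obs 1: x=2 → posterior Dirichlet(11/4, 9/4, 11, 7/2, 3)
obs 2: x=3 → posterior Dirichlet(11/4, 9/4, 11, 9/2, 3)
obs 3: x=1 → posterior Dirichlet(11/4, 13/4, 11, 9/2, 3)
obs 4: x=1 → posterior Dirichlet(11/4, 17/4, 11, 9/2, 3)
obs 5: x=0 → posterior Dirichlet(15/4, 17/4, 11, 9/2, 3)

alpha_1=15/4, alpha_2=17/4, alpha_3=11, alpha_4=9/2, alpha_5=3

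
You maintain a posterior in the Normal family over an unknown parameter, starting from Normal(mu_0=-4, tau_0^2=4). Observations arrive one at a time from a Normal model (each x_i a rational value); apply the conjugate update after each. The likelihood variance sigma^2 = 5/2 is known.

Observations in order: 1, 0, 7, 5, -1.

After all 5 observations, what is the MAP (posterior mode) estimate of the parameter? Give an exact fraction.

76/45

obs 1: x=1 → posterior Normal(-12/13, 20/13)
obs 2: x=0 → posterior Normal(-4/7, 20/21)
obs 3: x=7 → posterior Normal(44/29, 20/29)
obs 4: x=5 → posterior Normal(84/37, 20/37)
obs 5: x=-1 → posterior Normal(76/45, 4/9)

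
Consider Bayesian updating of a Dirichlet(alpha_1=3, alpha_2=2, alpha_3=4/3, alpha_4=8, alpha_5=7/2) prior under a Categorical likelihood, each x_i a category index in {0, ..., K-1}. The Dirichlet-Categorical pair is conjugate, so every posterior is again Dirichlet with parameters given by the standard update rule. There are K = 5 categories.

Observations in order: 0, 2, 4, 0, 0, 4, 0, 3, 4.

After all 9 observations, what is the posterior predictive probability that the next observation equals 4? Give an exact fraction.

39/161

obs 1: x=0 → posterior Dirichlet(4, 2, 4/3, 8, 7/2)
obs 2: x=2 → posterior Dirichlet(4, 2, 7/3, 8, 7/2)
obs 3: x=4 → posterior Dirichlet(4, 2, 7/3, 8, 9/2)
obs 4: x=0 → posterior Dirichlet(5, 2, 7/3, 8, 9/2)
obs 5: x=0 → posterior Dirichlet(6, 2, 7/3, 8, 9/2)
obs 6: x=4 → posterior Dirichlet(6, 2, 7/3, 8, 11/2)
obs 7: x=0 → posterior Dirichlet(7, 2, 7/3, 8, 11/2)
obs 8: x=3 → posterior Dirichlet(7, 2, 7/3, 9, 11/2)
obs 9: x=4 → posterior Dirichlet(7, 2, 7/3, 9, 13/2)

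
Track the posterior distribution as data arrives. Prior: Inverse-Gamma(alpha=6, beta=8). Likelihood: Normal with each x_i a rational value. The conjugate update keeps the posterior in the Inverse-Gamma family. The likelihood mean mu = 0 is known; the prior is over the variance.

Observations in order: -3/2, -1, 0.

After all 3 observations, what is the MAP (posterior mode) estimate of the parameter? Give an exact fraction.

77/68

obs 1: x=-3/2 → posterior Inverse-Gamma(13/2, 73/8)
obs 2: x=-1 → posterior Inverse-Gamma(7, 77/8)
obs 3: x=0 → posterior Inverse-Gamma(15/2, 77/8)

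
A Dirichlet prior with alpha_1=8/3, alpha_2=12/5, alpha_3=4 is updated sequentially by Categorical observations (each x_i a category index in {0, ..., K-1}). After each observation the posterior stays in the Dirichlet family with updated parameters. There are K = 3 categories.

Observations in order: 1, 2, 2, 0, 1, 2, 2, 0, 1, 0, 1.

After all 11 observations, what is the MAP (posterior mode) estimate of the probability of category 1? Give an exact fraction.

obs 1: x=1 → posterior Dirichlet(8/3, 17/5, 4)
obs 2: x=2 → posterior Dirichlet(8/3, 17/5, 5)
obs 3: x=2 → posterior Dirichlet(8/3, 17/5, 6)
obs 4: x=0 → posterior Dirichlet(11/3, 17/5, 6)
obs 5: x=1 → posterior Dirichlet(11/3, 22/5, 6)
obs 6: x=2 → posterior Dirichlet(11/3, 22/5, 7)
obs 7: x=2 → posterior Dirichlet(11/3, 22/5, 8)
obs 8: x=0 → posterior Dirichlet(14/3, 22/5, 8)
obs 9: x=1 → posterior Dirichlet(14/3, 27/5, 8)
obs 10: x=0 → posterior Dirichlet(17/3, 27/5, 8)
obs 11: x=1 → posterior Dirichlet(17/3, 32/5, 8)

81/256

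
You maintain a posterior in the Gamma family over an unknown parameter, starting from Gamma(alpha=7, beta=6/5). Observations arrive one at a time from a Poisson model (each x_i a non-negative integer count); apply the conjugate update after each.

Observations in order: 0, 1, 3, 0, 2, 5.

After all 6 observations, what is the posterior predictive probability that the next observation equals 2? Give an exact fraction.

obs 1: x=0 → posterior Gamma(7, 11/5)
obs 2: x=1 → posterior Gamma(8, 16/5)
obs 3: x=3 → posterior Gamma(11, 21/5)
obs 4: x=0 → posterior Gamma(11, 26/5)
obs 5: x=2 → posterior Gamma(13, 31/5)
obs 6: x=5 → posterior Gamma(18, 36/5)

44094166013547039459885082214400/180167782956420929503029846064801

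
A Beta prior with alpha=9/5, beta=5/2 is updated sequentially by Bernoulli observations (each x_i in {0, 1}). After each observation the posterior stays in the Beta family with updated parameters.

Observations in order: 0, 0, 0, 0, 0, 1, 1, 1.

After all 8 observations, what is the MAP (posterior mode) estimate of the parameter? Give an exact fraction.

38/103

obs 1: x=0 → posterior Beta(9/5, 7/2)
obs 2: x=0 → posterior Beta(9/5, 9/2)
obs 3: x=0 → posterior Beta(9/5, 11/2)
obs 4: x=0 → posterior Beta(9/5, 13/2)
obs 5: x=0 → posterior Beta(9/5, 15/2)
obs 6: x=1 → posterior Beta(14/5, 15/2)
obs 7: x=1 → posterior Beta(19/5, 15/2)
obs 8: x=1 → posterior Beta(24/5, 15/2)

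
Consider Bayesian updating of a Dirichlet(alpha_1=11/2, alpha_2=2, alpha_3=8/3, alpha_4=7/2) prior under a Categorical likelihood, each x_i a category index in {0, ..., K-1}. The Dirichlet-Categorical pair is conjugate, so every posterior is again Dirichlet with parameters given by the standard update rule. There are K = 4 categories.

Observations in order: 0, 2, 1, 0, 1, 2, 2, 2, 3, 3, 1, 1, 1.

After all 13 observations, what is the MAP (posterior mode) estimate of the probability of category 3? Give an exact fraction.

27/136

obs 1: x=0 → posterior Dirichlet(13/2, 2, 8/3, 7/2)
obs 2: x=2 → posterior Dirichlet(13/2, 2, 11/3, 7/2)
obs 3: x=1 → posterior Dirichlet(13/2, 3, 11/3, 7/2)
obs 4: x=0 → posterior Dirichlet(15/2, 3, 11/3, 7/2)
obs 5: x=1 → posterior Dirichlet(15/2, 4, 11/3, 7/2)
obs 6: x=2 → posterior Dirichlet(15/2, 4, 14/3, 7/2)
obs 7: x=2 → posterior Dirichlet(15/2, 4, 17/3, 7/2)
obs 8: x=2 → posterior Dirichlet(15/2, 4, 20/3, 7/2)
obs 9: x=3 → posterior Dirichlet(15/2, 4, 20/3, 9/2)
obs 10: x=3 → posterior Dirichlet(15/2, 4, 20/3, 11/2)
obs 11: x=1 → posterior Dirichlet(15/2, 5, 20/3, 11/2)
obs 12: x=1 → posterior Dirichlet(15/2, 6, 20/3, 11/2)
obs 13: x=1 → posterior Dirichlet(15/2, 7, 20/3, 11/2)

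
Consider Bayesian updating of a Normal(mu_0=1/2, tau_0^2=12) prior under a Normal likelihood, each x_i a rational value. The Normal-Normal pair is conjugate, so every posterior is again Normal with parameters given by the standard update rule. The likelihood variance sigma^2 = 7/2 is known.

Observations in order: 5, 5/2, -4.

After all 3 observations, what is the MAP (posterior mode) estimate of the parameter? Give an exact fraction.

175/158

obs 1: x=5 → posterior Normal(247/62, 84/31)
obs 2: x=5/2 → posterior Normal(367/110, 84/55)
obs 3: x=-4 → posterior Normal(175/158, 84/79)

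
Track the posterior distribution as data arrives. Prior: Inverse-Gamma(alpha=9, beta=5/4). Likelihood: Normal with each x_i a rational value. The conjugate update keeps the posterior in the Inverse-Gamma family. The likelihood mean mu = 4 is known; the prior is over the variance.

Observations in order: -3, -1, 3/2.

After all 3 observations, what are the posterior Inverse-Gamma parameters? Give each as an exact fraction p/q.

obs 1: x=-3 → posterior Inverse-Gamma(19/2, 103/4)
obs 2: x=-1 → posterior Inverse-Gamma(10, 153/4)
obs 3: x=3/2 → posterior Inverse-Gamma(21/2, 331/8)

alpha=21/2, beta=331/8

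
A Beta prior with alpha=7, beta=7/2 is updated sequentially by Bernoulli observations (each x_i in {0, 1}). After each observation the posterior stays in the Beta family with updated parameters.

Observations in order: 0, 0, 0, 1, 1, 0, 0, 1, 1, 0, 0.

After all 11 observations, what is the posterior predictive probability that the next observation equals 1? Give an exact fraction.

obs 1: x=0 → posterior Beta(7, 9/2)
obs 2: x=0 → posterior Beta(7, 11/2)
obs 3: x=0 → posterior Beta(7, 13/2)
obs 4: x=1 → posterior Beta(8, 13/2)
obs 5: x=1 → posterior Beta(9, 13/2)
obs 6: x=0 → posterior Beta(9, 15/2)
obs 7: x=0 → posterior Beta(9, 17/2)
obs 8: x=1 → posterior Beta(10, 17/2)
obs 9: x=1 → posterior Beta(11, 17/2)
obs 10: x=0 → posterior Beta(11, 19/2)
obs 11: x=0 → posterior Beta(11, 21/2)

22/43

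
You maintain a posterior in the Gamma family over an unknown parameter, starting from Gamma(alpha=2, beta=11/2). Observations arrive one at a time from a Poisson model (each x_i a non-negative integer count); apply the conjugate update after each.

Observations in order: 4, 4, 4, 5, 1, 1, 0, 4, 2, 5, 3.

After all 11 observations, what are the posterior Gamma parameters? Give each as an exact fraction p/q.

alpha=35, beta=33/2

obs 1: x=4 → posterior Gamma(6, 13/2)
obs 2: x=4 → posterior Gamma(10, 15/2)
obs 3: x=4 → posterior Gamma(14, 17/2)
obs 4: x=5 → posterior Gamma(19, 19/2)
obs 5: x=1 → posterior Gamma(20, 21/2)
obs 6: x=1 → posterior Gamma(21, 23/2)
obs 7: x=0 → posterior Gamma(21, 25/2)
obs 8: x=4 → posterior Gamma(25, 27/2)
obs 9: x=2 → posterior Gamma(27, 29/2)
obs 10: x=5 → posterior Gamma(32, 31/2)
obs 11: x=3 → posterior Gamma(35, 33/2)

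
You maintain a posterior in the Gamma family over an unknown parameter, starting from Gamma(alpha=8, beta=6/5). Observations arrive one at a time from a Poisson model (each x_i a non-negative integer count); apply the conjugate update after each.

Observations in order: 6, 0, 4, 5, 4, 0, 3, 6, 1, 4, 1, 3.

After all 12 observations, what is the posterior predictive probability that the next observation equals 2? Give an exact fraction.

obs 1: x=6 → posterior Gamma(14, 11/5)
obs 2: x=0 → posterior Gamma(14, 16/5)
obs 3: x=4 → posterior Gamma(18, 21/5)
obs 4: x=5 → posterior Gamma(23, 26/5)
obs 5: x=4 → posterior Gamma(27, 31/5)
obs 6: x=0 → posterior Gamma(27, 36/5)
obs 7: x=3 → posterior Gamma(30, 41/5)
obs 8: x=6 → posterior Gamma(36, 46/5)
obs 9: x=1 → posterior Gamma(37, 51/5)
obs 10: x=4 → posterior Gamma(41, 56/5)
obs 11: x=1 → posterior Gamma(42, 61/5)
obs 12: x=3 → posterior Gamma(45, 66/5)

196045761742542198347086942930973049623700343630034409282749727603533876794232930304000/1021274268525563511931085694330227258944911498072883923298539774627631945868169334995191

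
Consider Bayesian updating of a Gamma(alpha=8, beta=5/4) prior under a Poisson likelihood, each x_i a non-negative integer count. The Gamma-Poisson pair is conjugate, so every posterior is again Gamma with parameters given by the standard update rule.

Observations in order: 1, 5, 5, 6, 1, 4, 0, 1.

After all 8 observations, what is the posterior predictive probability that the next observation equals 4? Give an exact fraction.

48841241946129309145873136169385137146810517518108592128/280178615691291310066515073129601716457550332348938233401

obs 1: x=1 → posterior Gamma(9, 9/4)
obs 2: x=5 → posterior Gamma(14, 13/4)
obs 3: x=5 → posterior Gamma(19, 17/4)
obs 4: x=6 → posterior Gamma(25, 21/4)
obs 5: x=1 → posterior Gamma(26, 25/4)
obs 6: x=4 → posterior Gamma(30, 29/4)
obs 7: x=0 → posterior Gamma(30, 33/4)
obs 8: x=1 → posterior Gamma(31, 37/4)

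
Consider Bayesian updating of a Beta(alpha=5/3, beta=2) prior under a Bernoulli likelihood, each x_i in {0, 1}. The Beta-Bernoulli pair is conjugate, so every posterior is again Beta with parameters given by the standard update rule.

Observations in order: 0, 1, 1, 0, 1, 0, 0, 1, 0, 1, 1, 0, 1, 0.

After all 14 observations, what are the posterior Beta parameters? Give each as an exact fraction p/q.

alpha=26/3, beta=9

obs 1: x=0 → posterior Beta(5/3, 3)
obs 2: x=1 → posterior Beta(8/3, 3)
obs 3: x=1 → posterior Beta(11/3, 3)
obs 4: x=0 → posterior Beta(11/3, 4)
obs 5: x=1 → posterior Beta(14/3, 4)
obs 6: x=0 → posterior Beta(14/3, 5)
obs 7: x=0 → posterior Beta(14/3, 6)
obs 8: x=1 → posterior Beta(17/3, 6)
obs 9: x=0 → posterior Beta(17/3, 7)
obs 10: x=1 → posterior Beta(20/3, 7)
obs 11: x=1 → posterior Beta(23/3, 7)
obs 12: x=0 → posterior Beta(23/3, 8)
obs 13: x=1 → posterior Beta(26/3, 8)
obs 14: x=0 → posterior Beta(26/3, 9)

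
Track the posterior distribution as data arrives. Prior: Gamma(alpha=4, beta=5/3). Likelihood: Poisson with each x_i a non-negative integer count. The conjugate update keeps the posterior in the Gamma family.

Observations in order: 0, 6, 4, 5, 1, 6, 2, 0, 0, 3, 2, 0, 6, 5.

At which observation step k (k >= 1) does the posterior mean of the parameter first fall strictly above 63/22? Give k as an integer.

k = 3

obs 1: x=0 → posterior Gamma(4, 8/3)
obs 2: x=6 → posterior Gamma(10, 11/3)
obs 3: x=4 → posterior Gamma(14, 14/3)
obs 4: x=5 → posterior Gamma(19, 17/3)
obs 5: x=1 → posterior Gamma(20, 20/3)
obs 6: x=6 → posterior Gamma(26, 23/3)
obs 7: x=2 → posterior Gamma(28, 26/3)
obs 8: x=0 → posterior Gamma(28, 29/3)
obs 9: x=0 → posterior Gamma(28, 32/3)
obs 10: x=3 → posterior Gamma(31, 35/3)
obs 11: x=2 → posterior Gamma(33, 38/3)
obs 12: x=0 → posterior Gamma(33, 41/3)
obs 13: x=6 → posterior Gamma(39, 44/3)
obs 14: x=5 → posterior Gamma(44, 47/3)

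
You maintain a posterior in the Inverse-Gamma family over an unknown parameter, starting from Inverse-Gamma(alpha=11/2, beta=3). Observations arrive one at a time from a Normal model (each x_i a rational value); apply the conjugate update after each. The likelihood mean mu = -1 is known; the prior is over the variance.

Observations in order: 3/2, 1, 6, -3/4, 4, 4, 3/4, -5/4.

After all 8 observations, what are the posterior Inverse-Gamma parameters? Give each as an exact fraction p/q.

obs 1: x=3/2 → posterior Inverse-Gamma(6, 49/8)
obs 2: x=1 → posterior Inverse-Gamma(13/2, 65/8)
obs 3: x=6 → posterior Inverse-Gamma(7, 261/8)
obs 4: x=-3/4 → posterior Inverse-Gamma(15/2, 1045/32)
obs 5: x=4 → posterior Inverse-Gamma(8, 1445/32)
obs 6: x=4 → posterior Inverse-Gamma(17/2, 1845/32)
obs 7: x=3/4 → posterior Inverse-Gamma(9, 947/16)
obs 8: x=-5/4 → posterior Inverse-Gamma(19/2, 1895/32)

alpha=19/2, beta=1895/32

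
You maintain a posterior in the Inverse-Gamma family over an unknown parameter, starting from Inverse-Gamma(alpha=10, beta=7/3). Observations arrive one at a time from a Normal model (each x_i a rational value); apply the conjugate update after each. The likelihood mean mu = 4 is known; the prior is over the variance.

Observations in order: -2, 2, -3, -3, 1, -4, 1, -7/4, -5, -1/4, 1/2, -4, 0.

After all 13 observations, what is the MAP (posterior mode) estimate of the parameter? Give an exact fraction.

obs 1: x=-2 → posterior Inverse-Gamma(21/2, 61/3)
obs 2: x=2 → posterior Inverse-Gamma(11, 67/3)
obs 3: x=-3 → posterior Inverse-Gamma(23/2, 281/6)
obs 4: x=-3 → posterior Inverse-Gamma(12, 214/3)
obs 5: x=1 → posterior Inverse-Gamma(25/2, 455/6)
obs 6: x=-4 → posterior Inverse-Gamma(13, 647/6)
obs 7: x=1 → posterior Inverse-Gamma(27/2, 337/3)
obs 8: x=-7/4 → posterior Inverse-Gamma(14, 12371/96)
obs 9: x=-5 → posterior Inverse-Gamma(29/2, 16259/96)
obs 10: x=-1/4 → posterior Inverse-Gamma(15, 8563/48)
obs 11: x=1/2 → posterior Inverse-Gamma(31/2, 8857/48)
obs 12: x=-4 → posterior Inverse-Gamma(16, 10393/48)
obs 13: x=0 → posterior Inverse-Gamma(33/2, 10777/48)

10777/840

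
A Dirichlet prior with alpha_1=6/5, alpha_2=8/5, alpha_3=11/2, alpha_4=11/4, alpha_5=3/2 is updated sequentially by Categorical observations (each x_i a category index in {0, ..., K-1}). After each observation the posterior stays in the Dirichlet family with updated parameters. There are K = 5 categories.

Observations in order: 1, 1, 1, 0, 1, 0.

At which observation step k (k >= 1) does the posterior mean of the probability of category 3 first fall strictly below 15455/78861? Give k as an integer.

obs 1: x=1 → posterior Dirichlet(6/5, 13/5, 11/2, 11/4, 3/2)
obs 2: x=1 → posterior Dirichlet(6/5, 18/5, 11/2, 11/4, 3/2)
obs 3: x=1 → posterior Dirichlet(6/5, 23/5, 11/2, 11/4, 3/2)
obs 4: x=0 → posterior Dirichlet(11/5, 23/5, 11/2, 11/4, 3/2)
obs 5: x=1 → posterior Dirichlet(11/5, 28/5, 11/2, 11/4, 3/2)
obs 6: x=0 → posterior Dirichlet(16/5, 28/5, 11/2, 11/4, 3/2)

k = 2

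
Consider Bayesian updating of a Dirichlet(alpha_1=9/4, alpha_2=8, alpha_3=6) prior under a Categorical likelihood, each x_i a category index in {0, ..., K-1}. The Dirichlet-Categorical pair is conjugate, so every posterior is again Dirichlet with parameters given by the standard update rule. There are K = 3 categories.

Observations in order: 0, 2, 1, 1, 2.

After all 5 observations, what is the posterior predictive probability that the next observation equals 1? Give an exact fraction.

8/17

obs 1: x=0 → posterior Dirichlet(13/4, 8, 6)
obs 2: x=2 → posterior Dirichlet(13/4, 8, 7)
obs 3: x=1 → posterior Dirichlet(13/4, 9, 7)
obs 4: x=1 → posterior Dirichlet(13/4, 10, 7)
obs 5: x=2 → posterior Dirichlet(13/4, 10, 8)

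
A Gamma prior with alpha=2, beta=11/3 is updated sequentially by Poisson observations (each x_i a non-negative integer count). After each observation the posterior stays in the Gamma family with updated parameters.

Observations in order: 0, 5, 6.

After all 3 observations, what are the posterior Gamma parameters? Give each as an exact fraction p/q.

obs 1: x=0 → posterior Gamma(2, 14/3)
obs 2: x=5 → posterior Gamma(7, 17/3)
obs 3: x=6 → posterior Gamma(13, 20/3)

alpha=13, beta=20/3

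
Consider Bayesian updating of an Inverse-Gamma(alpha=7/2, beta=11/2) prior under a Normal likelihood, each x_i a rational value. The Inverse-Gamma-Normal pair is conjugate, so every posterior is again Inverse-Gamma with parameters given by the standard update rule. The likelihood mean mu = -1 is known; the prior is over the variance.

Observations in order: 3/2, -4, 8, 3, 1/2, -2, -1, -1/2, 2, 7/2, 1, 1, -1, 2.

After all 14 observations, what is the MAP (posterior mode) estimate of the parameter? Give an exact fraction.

173/23

obs 1: x=3/2 → posterior Inverse-Gamma(4, 69/8)
obs 2: x=-4 → posterior Inverse-Gamma(9/2, 105/8)
obs 3: x=8 → posterior Inverse-Gamma(5, 429/8)
obs 4: x=3 → posterior Inverse-Gamma(11/2, 493/8)
obs 5: x=1/2 → posterior Inverse-Gamma(6, 251/4)
obs 6: x=-2 → posterior Inverse-Gamma(13/2, 253/4)
obs 7: x=-1 → posterior Inverse-Gamma(7, 253/4)
obs 8: x=-1/2 → posterior Inverse-Gamma(15/2, 507/8)
obs 9: x=2 → posterior Inverse-Gamma(8, 543/8)
obs 10: x=7/2 → posterior Inverse-Gamma(17/2, 78)
obs 11: x=1 → posterior Inverse-Gamma(9, 80)
obs 12: x=1 → posterior Inverse-Gamma(19/2, 82)
obs 13: x=-1 → posterior Inverse-Gamma(10, 82)
obs 14: x=2 → posterior Inverse-Gamma(21/2, 173/2)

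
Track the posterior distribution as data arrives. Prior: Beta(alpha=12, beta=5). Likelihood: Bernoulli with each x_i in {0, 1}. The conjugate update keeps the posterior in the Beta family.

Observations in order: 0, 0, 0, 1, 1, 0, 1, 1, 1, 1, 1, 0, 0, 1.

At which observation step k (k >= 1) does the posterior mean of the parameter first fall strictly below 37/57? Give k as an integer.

obs 1: x=0 → posterior Beta(12, 6)
obs 2: x=0 → posterior Beta(12, 7)
obs 3: x=0 → posterior Beta(12, 8)
obs 4: x=1 → posterior Beta(13, 8)
obs 5: x=1 → posterior Beta(14, 8)
obs 6: x=0 → posterior Beta(14, 9)
obs 7: x=1 → posterior Beta(15, 9)
obs 8: x=1 → posterior Beta(16, 9)
obs 9: x=1 → posterior Beta(17, 9)
obs 10: x=1 → posterior Beta(18, 9)
obs 11: x=1 → posterior Beta(19, 9)
obs 12: x=0 → posterior Beta(19, 10)
obs 13: x=0 → posterior Beta(19, 11)
obs 14: x=1 → posterior Beta(20, 11)

k = 2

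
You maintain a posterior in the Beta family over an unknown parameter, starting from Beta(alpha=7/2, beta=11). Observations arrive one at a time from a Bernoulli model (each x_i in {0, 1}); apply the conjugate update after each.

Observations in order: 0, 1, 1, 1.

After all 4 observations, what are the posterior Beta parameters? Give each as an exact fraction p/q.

alpha=13/2, beta=12

obs 1: x=0 → posterior Beta(7/2, 12)
obs 2: x=1 → posterior Beta(9/2, 12)
obs 3: x=1 → posterior Beta(11/2, 12)
obs 4: x=1 → posterior Beta(13/2, 12)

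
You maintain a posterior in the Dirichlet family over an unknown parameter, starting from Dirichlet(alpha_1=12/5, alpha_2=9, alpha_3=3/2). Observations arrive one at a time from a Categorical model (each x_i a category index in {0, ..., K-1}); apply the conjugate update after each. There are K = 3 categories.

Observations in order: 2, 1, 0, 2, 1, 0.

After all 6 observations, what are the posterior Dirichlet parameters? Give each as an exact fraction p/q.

alpha_1=22/5, alpha_2=11, alpha_3=7/2

obs 1: x=2 → posterior Dirichlet(12/5, 9, 5/2)
obs 2: x=1 → posterior Dirichlet(12/5, 10, 5/2)
obs 3: x=0 → posterior Dirichlet(17/5, 10, 5/2)
obs 4: x=2 → posterior Dirichlet(17/5, 10, 7/2)
obs 5: x=1 → posterior Dirichlet(17/5, 11, 7/2)
obs 6: x=0 → posterior Dirichlet(22/5, 11, 7/2)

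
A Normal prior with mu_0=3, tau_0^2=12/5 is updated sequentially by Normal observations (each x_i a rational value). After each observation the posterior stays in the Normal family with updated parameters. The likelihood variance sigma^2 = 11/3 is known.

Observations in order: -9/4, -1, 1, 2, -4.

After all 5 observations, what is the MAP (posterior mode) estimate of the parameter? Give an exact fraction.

obs 1: x=-9/4 → posterior Normal(12/13, 132/91)
obs 2: x=-1 → posterior Normal(48/127, 132/127)
obs 3: x=1 → posterior Normal(84/163, 132/163)
obs 4: x=2 → posterior Normal(156/199, 132/199)
obs 5: x=-4 → posterior Normal(12/235, 132/235)

12/235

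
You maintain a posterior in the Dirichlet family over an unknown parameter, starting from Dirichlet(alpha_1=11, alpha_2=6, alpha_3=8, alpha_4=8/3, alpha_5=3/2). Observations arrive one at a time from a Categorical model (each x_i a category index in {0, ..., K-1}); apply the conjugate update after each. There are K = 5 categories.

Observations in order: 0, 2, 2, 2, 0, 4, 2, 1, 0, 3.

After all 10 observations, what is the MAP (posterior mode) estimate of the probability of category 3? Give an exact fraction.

obs 1: x=0 → posterior Dirichlet(12, 6, 8, 8/3, 3/2)
obs 2: x=2 → posterior Dirichlet(12, 6, 9, 8/3, 3/2)
obs 3: x=2 → posterior Dirichlet(12, 6, 10, 8/3, 3/2)
obs 4: x=2 → posterior Dirichlet(12, 6, 11, 8/3, 3/2)
obs 5: x=0 → posterior Dirichlet(13, 6, 11, 8/3, 3/2)
obs 6: x=4 → posterior Dirichlet(13, 6, 11, 8/3, 5/2)
obs 7: x=2 → posterior Dirichlet(13, 6, 12, 8/3, 5/2)
obs 8: x=1 → posterior Dirichlet(13, 7, 12, 8/3, 5/2)
obs 9: x=0 → posterior Dirichlet(14, 7, 12, 8/3, 5/2)
obs 10: x=3 → posterior Dirichlet(14, 7, 12, 11/3, 5/2)

16/205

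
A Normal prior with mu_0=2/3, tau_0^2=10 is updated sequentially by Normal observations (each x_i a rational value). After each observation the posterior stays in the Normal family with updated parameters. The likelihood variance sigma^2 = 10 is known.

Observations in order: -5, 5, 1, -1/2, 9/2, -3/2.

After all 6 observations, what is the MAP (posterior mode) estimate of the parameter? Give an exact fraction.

25/42

obs 1: x=-5 → posterior Normal(-13/6, 5)
obs 2: x=5 → posterior Normal(2/9, 10/3)
obs 3: x=1 → posterior Normal(5/12, 5/2)
obs 4: x=-1/2 → posterior Normal(7/30, 2)
obs 5: x=9/2 → posterior Normal(17/18, 5/3)
obs 6: x=-3/2 → posterior Normal(25/42, 10/7)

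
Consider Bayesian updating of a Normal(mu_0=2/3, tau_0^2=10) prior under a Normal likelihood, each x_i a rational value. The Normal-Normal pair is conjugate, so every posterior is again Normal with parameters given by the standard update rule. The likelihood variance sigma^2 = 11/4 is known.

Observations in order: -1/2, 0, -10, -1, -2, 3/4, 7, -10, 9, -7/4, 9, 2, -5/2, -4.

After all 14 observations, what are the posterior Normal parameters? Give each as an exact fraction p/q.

obs 1: x=-1/2 → posterior Normal(-38/153, 110/51)
obs 2: x=0 → posterior Normal(-38/273, 110/91)
obs 3: x=-10 → posterior Normal(-1238/393, 110/131)
obs 4: x=-1 → posterior Normal(-1358/513, 110/171)
obs 5: x=-2 → posterior Normal(-1598/633, 110/211)
obs 6: x=3/4 → posterior Normal(-1508/753, 110/251)
obs 7: x=7 → posterior Normal(-668/873, 110/291)
obs 8: x=-10 → posterior Normal(-1868/993, 110/331)
obs 9: x=9 → posterior Normal(-788/1113, 110/371)
obs 10: x=-7/4 → posterior Normal(-998/1233, 110/411)
obs 11: x=9 → posterior Normal(2/33, 10/41)
obs 12: x=2 → posterior Normal(322/1473, 110/491)
obs 13: x=-5/2 → posterior Normal(22/1593, 110/531)
obs 14: x=-4 → posterior Normal(-458/1713, 110/571)

mu_0=-458/1713, tau_0^2=110/571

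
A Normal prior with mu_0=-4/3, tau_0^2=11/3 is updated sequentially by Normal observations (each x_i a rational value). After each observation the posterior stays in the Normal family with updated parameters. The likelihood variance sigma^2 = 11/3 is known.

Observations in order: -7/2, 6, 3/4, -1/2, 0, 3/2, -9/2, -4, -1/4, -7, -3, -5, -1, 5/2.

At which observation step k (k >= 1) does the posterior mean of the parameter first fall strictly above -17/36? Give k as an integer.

k = 2

obs 1: x=-7/2 → posterior Normal(-29/12, 11/6)
obs 2: x=6 → posterior Normal(7/18, 11/9)
obs 3: x=3/4 → posterior Normal(23/48, 11/12)
obs 4: x=-1/2 → posterior Normal(17/60, 11/15)
obs 5: x=0 → posterior Normal(17/72, 11/18)
obs 6: x=3/2 → posterior Normal(5/12, 11/21)
obs 7: x=-9/2 → posterior Normal(-19/96, 11/24)
obs 8: x=-4 → posterior Normal(-67/108, 11/27)
obs 9: x=-1/4 → posterior Normal(-7/12, 11/30)
obs 10: x=-7 → posterior Normal(-7/6, 1/3)
obs 11: x=-3 → posterior Normal(-95/72, 11/36)
obs 12: x=-5 → posterior Normal(-125/78, 11/39)
obs 13: x=-1 → posterior Normal(-131/84, 11/42)
obs 14: x=5/2 → posterior Normal(-58/45, 11/45)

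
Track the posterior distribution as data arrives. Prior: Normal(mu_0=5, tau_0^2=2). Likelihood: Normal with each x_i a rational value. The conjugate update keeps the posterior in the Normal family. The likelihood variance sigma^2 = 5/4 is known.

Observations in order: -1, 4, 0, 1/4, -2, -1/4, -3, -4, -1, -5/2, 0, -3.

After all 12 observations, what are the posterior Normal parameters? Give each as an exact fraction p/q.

mu_0=-75/101, tau_0^2=10/101

obs 1: x=-1 → posterior Normal(17/13, 10/13)
obs 2: x=4 → posterior Normal(7/3, 10/21)
obs 3: x=0 → posterior Normal(49/29, 10/29)
obs 4: x=1/4 → posterior Normal(51/37, 10/37)
obs 5: x=-2 → posterior Normal(7/9, 2/9)
obs 6: x=-1/4 → posterior Normal(33/53, 10/53)
obs 7: x=-3 → posterior Normal(9/61, 10/61)
obs 8: x=-4 → posterior Normal(-1/3, 10/69)
obs 9: x=-1 → posterior Normal(-31/77, 10/77)
obs 10: x=-5/2 → posterior Normal(-3/5, 2/17)
obs 11: x=0 → posterior Normal(-17/31, 10/93)
obs 12: x=-3 → posterior Normal(-75/101, 10/101)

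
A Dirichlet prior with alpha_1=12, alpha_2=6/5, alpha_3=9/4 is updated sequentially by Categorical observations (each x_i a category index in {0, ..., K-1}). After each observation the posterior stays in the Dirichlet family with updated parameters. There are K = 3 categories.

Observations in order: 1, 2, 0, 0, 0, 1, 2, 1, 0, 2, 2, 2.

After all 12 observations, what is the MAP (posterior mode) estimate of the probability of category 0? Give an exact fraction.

100/163

obs 1: x=1 → posterior Dirichlet(12, 11/5, 9/4)
obs 2: x=2 → posterior Dirichlet(12, 11/5, 13/4)
obs 3: x=0 → posterior Dirichlet(13, 11/5, 13/4)
obs 4: x=0 → posterior Dirichlet(14, 11/5, 13/4)
obs 5: x=0 → posterior Dirichlet(15, 11/5, 13/4)
obs 6: x=1 → posterior Dirichlet(15, 16/5, 13/4)
obs 7: x=2 → posterior Dirichlet(15, 16/5, 17/4)
obs 8: x=1 → posterior Dirichlet(15, 21/5, 17/4)
obs 9: x=0 → posterior Dirichlet(16, 21/5, 17/4)
obs 10: x=2 → posterior Dirichlet(16, 21/5, 21/4)
obs 11: x=2 → posterior Dirichlet(16, 21/5, 25/4)
obs 12: x=2 → posterior Dirichlet(16, 21/5, 29/4)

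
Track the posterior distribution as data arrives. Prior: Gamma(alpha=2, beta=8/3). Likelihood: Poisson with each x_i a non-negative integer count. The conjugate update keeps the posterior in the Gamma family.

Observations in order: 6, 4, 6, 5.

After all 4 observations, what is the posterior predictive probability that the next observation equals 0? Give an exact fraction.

obs 1: x=6 → posterior Gamma(8, 11/3)
obs 2: x=4 → posterior Gamma(12, 14/3)
obs 3: x=6 → posterior Gamma(18, 17/3)
obs 4: x=5 → posterior Gamma(23, 20/3)

838860800000000000000000000000/20880467999847912034355032910567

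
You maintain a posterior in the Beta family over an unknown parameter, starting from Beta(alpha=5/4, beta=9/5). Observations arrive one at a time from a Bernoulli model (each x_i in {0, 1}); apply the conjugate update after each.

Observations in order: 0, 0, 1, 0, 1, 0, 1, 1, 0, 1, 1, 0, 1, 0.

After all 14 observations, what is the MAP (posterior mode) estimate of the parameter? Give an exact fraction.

145/301

obs 1: x=0 → posterior Beta(5/4, 14/5)
obs 2: x=0 → posterior Beta(5/4, 19/5)
obs 3: x=1 → posterior Beta(9/4, 19/5)
obs 4: x=0 → posterior Beta(9/4, 24/5)
obs 5: x=1 → posterior Beta(13/4, 24/5)
obs 6: x=0 → posterior Beta(13/4, 29/5)
obs 7: x=1 → posterior Beta(17/4, 29/5)
obs 8: x=1 → posterior Beta(21/4, 29/5)
obs 9: x=0 → posterior Beta(21/4, 34/5)
obs 10: x=1 → posterior Beta(25/4, 34/5)
obs 11: x=1 → posterior Beta(29/4, 34/5)
obs 12: x=0 → posterior Beta(29/4, 39/5)
obs 13: x=1 → posterior Beta(33/4, 39/5)
obs 14: x=0 → posterior Beta(33/4, 44/5)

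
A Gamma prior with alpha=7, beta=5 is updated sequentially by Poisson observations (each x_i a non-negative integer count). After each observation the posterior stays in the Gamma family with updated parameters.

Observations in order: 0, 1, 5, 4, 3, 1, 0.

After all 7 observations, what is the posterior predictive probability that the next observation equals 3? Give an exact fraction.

obs 1: x=0 → posterior Gamma(7, 6)
obs 2: x=1 → posterior Gamma(8, 7)
obs 3: x=5 → posterior Gamma(13, 8)
obs 4: x=4 → posterior Gamma(17, 9)
obs 5: x=3 → posterior Gamma(20, 10)
obs 6: x=1 → posterior Gamma(21, 11)
obs 7: x=0 → posterior Gamma(21, 12)

81475067359493741296484352/542800770374370512771595361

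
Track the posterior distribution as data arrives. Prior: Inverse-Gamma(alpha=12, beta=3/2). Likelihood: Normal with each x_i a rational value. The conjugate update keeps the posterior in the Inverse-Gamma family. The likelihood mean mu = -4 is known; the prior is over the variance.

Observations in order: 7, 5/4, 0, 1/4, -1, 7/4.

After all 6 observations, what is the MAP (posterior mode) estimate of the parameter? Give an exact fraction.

obs 1: x=7 → posterior Inverse-Gamma(25/2, 62)
obs 2: x=5/4 → posterior Inverse-Gamma(13, 2425/32)
obs 3: x=0 → posterior Inverse-Gamma(27/2, 2681/32)
obs 4: x=1/4 → posterior Inverse-Gamma(14, 1485/16)
obs 5: x=-1 → posterior Inverse-Gamma(29/2, 1557/16)
obs 6: x=7/4 → posterior Inverse-Gamma(15, 3643/32)

3643/512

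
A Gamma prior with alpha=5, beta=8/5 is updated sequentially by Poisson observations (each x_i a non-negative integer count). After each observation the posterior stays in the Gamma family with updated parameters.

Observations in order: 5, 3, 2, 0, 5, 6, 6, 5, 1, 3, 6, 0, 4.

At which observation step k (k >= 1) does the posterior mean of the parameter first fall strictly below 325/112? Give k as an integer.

k = 4

obs 1: x=5 → posterior Gamma(10, 13/5)
obs 2: x=3 → posterior Gamma(13, 18/5)
obs 3: x=2 → posterior Gamma(15, 23/5)
obs 4: x=0 → posterior Gamma(15, 28/5)
obs 5: x=5 → posterior Gamma(20, 33/5)
obs 6: x=6 → posterior Gamma(26, 38/5)
obs 7: x=6 → posterior Gamma(32, 43/5)
obs 8: x=5 → posterior Gamma(37, 48/5)
obs 9: x=1 → posterior Gamma(38, 53/5)
obs 10: x=3 → posterior Gamma(41, 58/5)
obs 11: x=6 → posterior Gamma(47, 63/5)
obs 12: x=0 → posterior Gamma(47, 68/5)
obs 13: x=4 → posterior Gamma(51, 73/5)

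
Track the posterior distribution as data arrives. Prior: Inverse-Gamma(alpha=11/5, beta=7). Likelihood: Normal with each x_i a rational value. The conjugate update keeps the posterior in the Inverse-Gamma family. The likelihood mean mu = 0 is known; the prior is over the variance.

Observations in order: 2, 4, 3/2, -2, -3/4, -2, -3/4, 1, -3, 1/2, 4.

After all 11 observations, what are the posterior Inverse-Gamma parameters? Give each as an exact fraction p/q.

obs 1: x=2 → posterior Inverse-Gamma(27/10, 9)
obs 2: x=4 → posterior Inverse-Gamma(16/5, 17)
obs 3: x=3/2 → posterior Inverse-Gamma(37/10, 145/8)
obs 4: x=-2 → posterior Inverse-Gamma(21/5, 161/8)
obs 5: x=-3/4 → posterior Inverse-Gamma(47/10, 653/32)
obs 6: x=-2 → posterior Inverse-Gamma(26/5, 717/32)
obs 7: x=-3/4 → posterior Inverse-Gamma(57/10, 363/16)
obs 8: x=1 → posterior Inverse-Gamma(31/5, 371/16)
obs 9: x=-3 → posterior Inverse-Gamma(67/10, 443/16)
obs 10: x=1/2 → posterior Inverse-Gamma(36/5, 445/16)
obs 11: x=4 → posterior Inverse-Gamma(77/10, 573/16)

alpha=77/10, beta=573/16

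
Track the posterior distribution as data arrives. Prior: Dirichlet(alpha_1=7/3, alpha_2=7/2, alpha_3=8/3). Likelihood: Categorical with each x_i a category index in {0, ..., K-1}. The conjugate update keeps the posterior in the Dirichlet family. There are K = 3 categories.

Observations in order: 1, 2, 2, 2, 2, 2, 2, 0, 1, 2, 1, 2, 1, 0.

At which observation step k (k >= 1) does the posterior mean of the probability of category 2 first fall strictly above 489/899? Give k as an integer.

obs 1: x=1 → posterior Dirichlet(7/3, 9/2, 8/3)
obs 2: x=2 → posterior Dirichlet(7/3, 9/2, 11/3)
obs 3: x=2 → posterior Dirichlet(7/3, 9/2, 14/3)
obs 4: x=2 → posterior Dirichlet(7/3, 9/2, 17/3)
obs 5: x=2 → posterior Dirichlet(7/3, 9/2, 20/3)
obs 6: x=2 → posterior Dirichlet(7/3, 9/2, 23/3)
obs 7: x=2 → posterior Dirichlet(7/3, 9/2, 26/3)
obs 8: x=0 → posterior Dirichlet(10/3, 9/2, 26/3)
obs 9: x=1 → posterior Dirichlet(10/3, 11/2, 26/3)
obs 10: x=2 → posterior Dirichlet(10/3, 11/2, 29/3)
obs 11: x=1 → posterior Dirichlet(10/3, 13/2, 29/3)
obs 12: x=2 → posterior Dirichlet(10/3, 13/2, 32/3)
obs 13: x=1 → posterior Dirichlet(10/3, 15/2, 32/3)
obs 14: x=0 → posterior Dirichlet(13/3, 15/2, 32/3)

k = 7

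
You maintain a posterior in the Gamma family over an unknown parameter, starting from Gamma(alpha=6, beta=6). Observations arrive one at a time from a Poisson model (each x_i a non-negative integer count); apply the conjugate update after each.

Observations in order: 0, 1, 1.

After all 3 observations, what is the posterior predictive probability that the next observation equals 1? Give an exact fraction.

obs 1: x=0 → posterior Gamma(6, 7)
obs 2: x=1 → posterior Gamma(7, 8)
obs 3: x=1 → posterior Gamma(8, 9)

43046721/125000000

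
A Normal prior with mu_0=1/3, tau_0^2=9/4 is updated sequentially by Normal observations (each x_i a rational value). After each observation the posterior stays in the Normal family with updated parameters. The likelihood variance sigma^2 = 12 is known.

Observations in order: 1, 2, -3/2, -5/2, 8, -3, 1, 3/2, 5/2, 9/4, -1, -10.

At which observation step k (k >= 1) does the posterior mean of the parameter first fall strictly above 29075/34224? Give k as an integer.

k = 10

obs 1: x=1 → posterior Normal(25/57, 36/19)
obs 2: x=2 → posterior Normal(43/66, 18/11)
obs 3: x=-3/2 → posterior Normal(59/150, 36/25)
obs 4: x=-5/2 → posterior Normal(1/12, 9/7)
obs 5: x=8 → posterior Normal(79/93, 36/31)
obs 6: x=-3 → posterior Normal(26/51, 18/17)
obs 7: x=1 → posterior Normal(61/111, 36/37)
obs 8: x=3/2 → posterior Normal(149/240, 9/10)
obs 9: x=5/2 → posterior Normal(97/129, 36/43)
obs 10: x=9/4 → posterior Normal(469/552, 18/23)
obs 11: x=-1 → posterior Normal(433/588, 36/49)
obs 12: x=-10 → posterior Normal(73/624, 9/13)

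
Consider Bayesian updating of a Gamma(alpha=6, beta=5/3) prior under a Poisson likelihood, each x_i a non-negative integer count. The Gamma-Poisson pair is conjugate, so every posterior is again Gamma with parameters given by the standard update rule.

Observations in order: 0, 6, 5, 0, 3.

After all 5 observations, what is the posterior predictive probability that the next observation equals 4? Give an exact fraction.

obs 1: x=0 → posterior Gamma(6, 8/3)
obs 2: x=6 → posterior Gamma(12, 11/3)
obs 3: x=5 → posterior Gamma(17, 14/3)
obs 4: x=0 → posterior Gamma(17, 17/3)
obs 5: x=3 → posterior Gamma(20, 20/3)

3269984256000000000000000000000/20880467999847912034355032910567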